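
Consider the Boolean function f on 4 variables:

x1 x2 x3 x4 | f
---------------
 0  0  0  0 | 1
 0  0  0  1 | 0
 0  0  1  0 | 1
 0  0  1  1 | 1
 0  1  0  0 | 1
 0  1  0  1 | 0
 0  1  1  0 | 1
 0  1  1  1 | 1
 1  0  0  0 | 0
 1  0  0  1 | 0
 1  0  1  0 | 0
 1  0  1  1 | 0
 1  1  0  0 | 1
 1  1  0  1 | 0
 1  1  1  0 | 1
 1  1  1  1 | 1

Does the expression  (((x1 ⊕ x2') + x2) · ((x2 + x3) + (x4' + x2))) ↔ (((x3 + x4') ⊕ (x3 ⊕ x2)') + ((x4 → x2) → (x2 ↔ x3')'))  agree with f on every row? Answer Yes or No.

Check the formula against f row by row:
  x1=0, x2=0, x3=0, x4=0: formula gives 1, f = 1 ✓
  x1=0, x2=0, x3=0, x4=1: formula gives 0, f = 0 ✓
  x1=0, x2=0, x3=1, x4=0: formula gives 1, f = 1 ✓
  x1=0, x2=0, x3=1, x4=1: formula gives 1, f = 1 ✓
  … (the remaining 12 rows also agree.)
No disagreement on any input; they are logically equivalent.

Yes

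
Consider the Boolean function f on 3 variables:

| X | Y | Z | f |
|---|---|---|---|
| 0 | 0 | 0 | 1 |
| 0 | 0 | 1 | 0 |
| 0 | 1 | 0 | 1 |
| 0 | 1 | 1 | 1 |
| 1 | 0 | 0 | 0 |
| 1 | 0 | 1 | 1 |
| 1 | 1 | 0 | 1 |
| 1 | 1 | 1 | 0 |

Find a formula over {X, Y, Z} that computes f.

f is 0 on only 3 rows — (0,0,1), (1,0,0), (1,1,1). Writing each as a minterm (¬X·¬Y·Z, X·¬Y·¬Z, X·Y·Z) and OR-ing them characterizes exactly where f=0, so f is the negation of that disjunction.

f(X, Y, Z) = ((((X' · Y') · Z) + ((X · Y') · Z')) + ((X · Y) · Z))'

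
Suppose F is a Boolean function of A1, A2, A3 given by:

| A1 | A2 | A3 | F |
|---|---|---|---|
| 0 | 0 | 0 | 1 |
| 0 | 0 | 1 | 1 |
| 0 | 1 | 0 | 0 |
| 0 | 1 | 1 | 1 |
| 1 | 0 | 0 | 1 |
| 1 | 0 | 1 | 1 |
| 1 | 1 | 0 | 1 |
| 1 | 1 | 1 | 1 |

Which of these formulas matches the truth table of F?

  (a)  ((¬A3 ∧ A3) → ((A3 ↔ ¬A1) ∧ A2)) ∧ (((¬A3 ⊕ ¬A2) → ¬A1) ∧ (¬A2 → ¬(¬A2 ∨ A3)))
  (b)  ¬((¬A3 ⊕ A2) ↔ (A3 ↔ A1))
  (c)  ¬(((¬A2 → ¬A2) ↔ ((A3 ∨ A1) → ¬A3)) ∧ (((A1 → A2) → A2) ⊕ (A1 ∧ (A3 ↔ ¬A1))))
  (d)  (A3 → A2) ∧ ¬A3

(a) disagrees with F on (0,0,0) (formula → 0, table → 1); rule it out.
(b) disagrees with F on (0,0,0) (formula → 0, table → 1); rule it out.
(d) disagrees with F on (0,0,1) (formula → 0, table → 1); rule it out.
(c) is the remaining candidate, and it agrees with F on all 8 inputs.

c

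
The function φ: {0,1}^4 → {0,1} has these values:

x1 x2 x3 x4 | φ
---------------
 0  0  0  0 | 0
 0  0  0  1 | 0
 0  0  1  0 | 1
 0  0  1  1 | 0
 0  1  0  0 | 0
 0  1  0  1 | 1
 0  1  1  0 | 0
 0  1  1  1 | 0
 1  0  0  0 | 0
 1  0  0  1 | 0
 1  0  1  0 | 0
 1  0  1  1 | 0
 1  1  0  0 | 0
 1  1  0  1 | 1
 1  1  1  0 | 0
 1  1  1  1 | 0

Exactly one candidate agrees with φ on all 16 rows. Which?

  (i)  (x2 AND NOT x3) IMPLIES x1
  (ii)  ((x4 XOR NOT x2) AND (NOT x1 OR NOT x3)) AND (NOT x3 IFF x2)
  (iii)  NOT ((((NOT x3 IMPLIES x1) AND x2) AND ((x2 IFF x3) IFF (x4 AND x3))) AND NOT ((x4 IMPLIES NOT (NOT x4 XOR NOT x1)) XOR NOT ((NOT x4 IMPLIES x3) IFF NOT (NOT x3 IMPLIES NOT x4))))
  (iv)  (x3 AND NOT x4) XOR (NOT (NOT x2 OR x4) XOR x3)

ii

(i) fails at (0,0,0,0): the formula yields 1, φ is 0.
(iii) fails at (0,0,0,0): the formula yields 1, φ is 0.
(iv) fails at (0,0,1,0): the formula yields 0, φ is 1.
(ii) is the remaining candidate, and it agrees with φ on all 16 inputs.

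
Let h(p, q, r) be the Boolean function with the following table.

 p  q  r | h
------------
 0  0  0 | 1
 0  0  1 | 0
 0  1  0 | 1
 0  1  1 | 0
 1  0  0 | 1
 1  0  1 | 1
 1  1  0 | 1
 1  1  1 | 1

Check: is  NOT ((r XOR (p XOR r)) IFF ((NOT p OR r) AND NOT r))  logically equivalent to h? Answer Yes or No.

Yes

Evaluate NOT ((r XOR (p XOR r)) IFF ((NOT p OR r) AND NOT r)) on each row and compare to h:
  p=0, q=0, r=0: formula gives 1, h = 1 ✓
  p=0, q=0, r=1: formula gives 0, h = 0 ✓
  p=0, q=1, r=0: formula gives 1, h = 1 ✓
  p=0, q=1, r=1: formula gives 0, h = 0 ✓
  p=1, q=0, r=0: formula gives 1, h = 1 ✓
  … (the remaining 3 rows also agree.)
Every row agrees, so the formula is equivalent.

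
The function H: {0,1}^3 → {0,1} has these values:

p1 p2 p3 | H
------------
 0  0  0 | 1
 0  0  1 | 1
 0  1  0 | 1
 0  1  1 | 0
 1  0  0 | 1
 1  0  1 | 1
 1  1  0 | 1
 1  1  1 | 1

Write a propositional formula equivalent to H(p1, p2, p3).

H(p1, p2, p3) = ¬((¬p1 ∧ p2) ∧ p3)

H is 0 on exactly one input, (0,1,1), whose minterm is ¬p1·p2·p3. So H is the negation of that single conjunction.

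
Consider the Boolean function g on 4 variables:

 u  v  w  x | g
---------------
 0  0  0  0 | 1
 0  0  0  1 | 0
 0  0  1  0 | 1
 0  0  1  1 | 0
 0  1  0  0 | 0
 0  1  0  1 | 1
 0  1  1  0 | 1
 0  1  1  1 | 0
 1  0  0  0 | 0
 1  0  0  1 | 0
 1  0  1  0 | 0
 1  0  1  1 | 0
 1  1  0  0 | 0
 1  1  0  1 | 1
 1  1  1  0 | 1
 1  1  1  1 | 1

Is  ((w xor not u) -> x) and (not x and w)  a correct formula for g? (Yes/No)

No

Evaluate ((w xor not u) -> x) and (not x and w) on each row and compare to g:
  u=0, v=0, w=0, x=0: formula gives 0, but g = 1 ✗
Row (0,0,0,0) is a counterexample, so the formula is not equivalent to g.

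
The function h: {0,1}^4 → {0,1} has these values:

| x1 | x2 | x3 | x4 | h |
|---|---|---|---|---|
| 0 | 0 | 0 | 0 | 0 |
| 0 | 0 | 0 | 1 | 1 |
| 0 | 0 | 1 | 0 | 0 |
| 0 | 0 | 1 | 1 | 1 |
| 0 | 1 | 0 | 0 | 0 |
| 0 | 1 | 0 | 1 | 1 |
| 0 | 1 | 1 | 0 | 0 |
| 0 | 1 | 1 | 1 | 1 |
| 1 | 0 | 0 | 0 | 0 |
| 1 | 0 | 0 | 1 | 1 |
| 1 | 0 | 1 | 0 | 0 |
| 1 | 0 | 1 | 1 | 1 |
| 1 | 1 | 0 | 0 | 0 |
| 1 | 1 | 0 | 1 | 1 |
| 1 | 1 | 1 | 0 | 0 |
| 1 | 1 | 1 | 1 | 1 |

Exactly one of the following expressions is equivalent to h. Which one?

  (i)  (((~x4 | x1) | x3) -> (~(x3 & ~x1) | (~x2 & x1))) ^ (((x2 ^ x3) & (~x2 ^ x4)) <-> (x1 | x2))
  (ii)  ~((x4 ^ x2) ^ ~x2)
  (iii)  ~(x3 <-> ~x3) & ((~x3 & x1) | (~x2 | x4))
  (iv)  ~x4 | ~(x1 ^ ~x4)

(i): at (0,0,0,1) it gives 0, but h = 1 — eliminated.
(iii): at (0,0,0,0) it gives 1, but h = 0 — eliminated.
(iv): at (0,0,0,0) it gives 1, but h = 0 — eliminated.
Only (ii) survives; checking it on all 16 rows confirms it matches h.

ii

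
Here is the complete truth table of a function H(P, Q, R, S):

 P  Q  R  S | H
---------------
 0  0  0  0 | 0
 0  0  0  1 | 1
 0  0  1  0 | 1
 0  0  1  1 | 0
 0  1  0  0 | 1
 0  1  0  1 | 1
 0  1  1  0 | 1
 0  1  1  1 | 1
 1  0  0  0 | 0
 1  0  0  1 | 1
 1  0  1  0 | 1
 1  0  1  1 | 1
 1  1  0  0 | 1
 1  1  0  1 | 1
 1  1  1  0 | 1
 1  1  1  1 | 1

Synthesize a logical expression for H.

There are just 3 zero rows: (0,0,0,0), (0,0,1,1), (1,0,0,0). Their minterms are ¬P·¬Q·¬R·¬S, ¬P·¬Q·R·S, P·¬Q·¬R·¬S; the OR of those covers precisely the 0-outputs, and negating it yields H.

H(P, Q, R, S) = NOT (((((NOT P AND NOT Q) AND NOT R) AND NOT S) OR (((NOT P AND NOT Q) AND R) AND S)) OR (((P AND NOT Q) AND NOT R) AND NOT S))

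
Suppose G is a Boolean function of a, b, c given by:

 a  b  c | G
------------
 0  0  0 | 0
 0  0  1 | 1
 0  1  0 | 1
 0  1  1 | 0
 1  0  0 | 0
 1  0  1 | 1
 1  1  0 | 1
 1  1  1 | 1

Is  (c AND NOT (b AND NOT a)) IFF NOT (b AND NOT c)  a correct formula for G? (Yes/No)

Evaluate (c AND NOT (b AND NOT a)) IFF NOT (b AND NOT c) on each row and compare to G:
  a=0, b=0, c=0: formula gives 0, G = 0 ✓
  a=0, b=0, c=1: formula gives 1, G = 1 ✓
  a=0, b=1, c=0: formula gives 1, G = 1 ✓
  a=0, b=1, c=1: formula gives 0, G = 0 ✓
  a=1, b=0, c=0: formula gives 0, G = 0 ✓
  … (the remaining 3 rows also agree.)
Every row agrees, so the formula is equivalent.

Yes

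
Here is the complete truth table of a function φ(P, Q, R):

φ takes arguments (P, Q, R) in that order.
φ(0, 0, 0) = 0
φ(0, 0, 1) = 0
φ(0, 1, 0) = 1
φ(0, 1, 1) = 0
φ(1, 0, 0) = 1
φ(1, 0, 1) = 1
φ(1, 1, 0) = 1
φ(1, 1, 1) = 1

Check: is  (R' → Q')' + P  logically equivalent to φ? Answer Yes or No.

Evaluate (R' → Q')' + P on each row and compare to φ:
  P=0, Q=0, R=0: formula gives 0, φ = 0 ✓
  P=0, Q=0, R=1: formula gives 0, φ = 0 ✓
  P=0, Q=1, R=0: formula gives 1, φ = 1 ✓
  P=0, Q=1, R=1: formula gives 0, φ = 0 ✓
  P=1, Q=0, R=0: formula gives 1, φ = 1 ✓
  …and likewise for the remaining 3 rows.
All 8 rows match — the expression computes φ exactly.

Yes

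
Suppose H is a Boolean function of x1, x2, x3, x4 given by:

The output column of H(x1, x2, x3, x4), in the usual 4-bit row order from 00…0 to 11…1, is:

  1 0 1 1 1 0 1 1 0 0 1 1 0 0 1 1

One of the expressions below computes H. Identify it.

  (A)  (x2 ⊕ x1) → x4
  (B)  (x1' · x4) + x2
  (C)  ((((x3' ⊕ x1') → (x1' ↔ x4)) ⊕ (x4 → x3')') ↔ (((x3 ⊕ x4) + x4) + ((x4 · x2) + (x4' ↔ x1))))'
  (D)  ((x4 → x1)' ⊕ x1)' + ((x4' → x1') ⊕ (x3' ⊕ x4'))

(A): at (0,0,0,1) it gives 1, but H = 0 — eliminated.
(B): at (0,0,0,0) it gives 0, but H = 1 — eliminated.
(C): at (1,0,0,1) it gives 1, but H = 0 — eliminated.
That leaves (D). Evaluating it on every row reproduces the table of H exactly.

D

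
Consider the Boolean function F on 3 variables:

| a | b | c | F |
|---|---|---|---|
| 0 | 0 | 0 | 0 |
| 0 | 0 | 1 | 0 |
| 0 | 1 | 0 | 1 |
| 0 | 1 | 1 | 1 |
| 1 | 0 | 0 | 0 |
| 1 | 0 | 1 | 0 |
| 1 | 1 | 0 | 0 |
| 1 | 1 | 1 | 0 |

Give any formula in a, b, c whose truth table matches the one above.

F(a, b, c) = ((¬a ∧ b) ∧ ¬c) ∨ ((¬a ∧ b) ∧ c)

F=1 on 2 inputs: (0,1,0), (0,1,1). Reading each as a conjunction of literals (¬a·b·¬c, ¬a·b·c) and taking the OR gives the canonical DNF.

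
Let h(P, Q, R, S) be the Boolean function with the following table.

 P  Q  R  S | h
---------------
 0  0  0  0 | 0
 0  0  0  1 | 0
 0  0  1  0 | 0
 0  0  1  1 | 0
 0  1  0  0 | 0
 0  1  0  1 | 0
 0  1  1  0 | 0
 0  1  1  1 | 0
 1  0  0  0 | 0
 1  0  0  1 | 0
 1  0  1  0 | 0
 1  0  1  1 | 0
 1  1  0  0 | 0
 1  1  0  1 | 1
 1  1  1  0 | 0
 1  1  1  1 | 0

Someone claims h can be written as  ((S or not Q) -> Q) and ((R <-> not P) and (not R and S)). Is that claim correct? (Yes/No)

Test each input against both h and the formula:
  P=0, Q=0, R=0, S=0: formula gives 0, h = 0 ✓
  P=0, Q=0, R=0, S=1: formula gives 0, h = 0 ✓
  P=0, Q=0, R=1, S=0: formula gives 0, h = 0 ✓
  P=0, Q=0, R=1, S=1: formula gives 0, h = 0 ✓
  … (the remaining 12 rows also agree.)
No disagreement on any input; they are logically equivalent.

Yes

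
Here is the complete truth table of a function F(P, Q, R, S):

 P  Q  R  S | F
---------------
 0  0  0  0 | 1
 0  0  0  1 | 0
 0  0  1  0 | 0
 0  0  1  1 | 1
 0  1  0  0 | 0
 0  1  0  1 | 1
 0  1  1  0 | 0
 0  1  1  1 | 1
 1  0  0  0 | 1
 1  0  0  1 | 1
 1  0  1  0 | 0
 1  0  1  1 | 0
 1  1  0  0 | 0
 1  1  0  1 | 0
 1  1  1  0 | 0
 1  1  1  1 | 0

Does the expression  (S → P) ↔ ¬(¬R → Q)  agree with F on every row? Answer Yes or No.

Check the formula against F row by row:
  P=0, Q=0, R=0, S=0: formula gives 1, F = 1 ✓
  P=0, Q=0, R=0, S=1: formula gives 0, F = 0 ✓
  P=0, Q=0, R=1, S=0: formula gives 0, F = 0 ✓
  P=0, Q=0, R=1, S=1: formula gives 1, F = 1 ✓
  … (the remaining 12 rows also agree.)
Every row agrees, so the formula is equivalent.

Yes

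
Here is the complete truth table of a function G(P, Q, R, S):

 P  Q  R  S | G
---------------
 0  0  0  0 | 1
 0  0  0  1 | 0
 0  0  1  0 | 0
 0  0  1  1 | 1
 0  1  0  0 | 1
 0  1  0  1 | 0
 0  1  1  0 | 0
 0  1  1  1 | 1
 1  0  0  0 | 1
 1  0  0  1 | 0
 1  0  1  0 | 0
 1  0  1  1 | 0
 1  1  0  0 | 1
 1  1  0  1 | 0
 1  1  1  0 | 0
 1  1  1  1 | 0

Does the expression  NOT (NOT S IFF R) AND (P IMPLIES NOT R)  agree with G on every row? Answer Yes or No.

Yes

Evaluate NOT (NOT S IFF R) AND (P IMPLIES NOT R) on each row and compare to G:
  P=0, Q=0, R=0, S=0: formula gives 1, G = 1 ✓
  P=0, Q=0, R=0, S=1: formula gives 0, G = 0 ✓
  P=0, Q=0, R=1, S=0: formula gives 0, G = 0 ✓
  P=0, Q=0, R=1, S=1: formula gives 1, G = 1 ✓
  … (the remaining 12 rows also agree.)
No disagreement on any input; they are logically equivalent.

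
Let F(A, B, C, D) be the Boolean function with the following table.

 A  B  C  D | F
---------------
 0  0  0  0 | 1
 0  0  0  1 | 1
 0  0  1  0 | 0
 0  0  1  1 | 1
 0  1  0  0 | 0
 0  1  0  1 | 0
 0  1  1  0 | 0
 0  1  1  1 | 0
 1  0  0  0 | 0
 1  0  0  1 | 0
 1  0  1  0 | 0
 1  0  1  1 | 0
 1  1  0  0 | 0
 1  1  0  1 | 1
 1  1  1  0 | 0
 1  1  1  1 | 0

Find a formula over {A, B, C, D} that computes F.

F(A, B, C, D) = (((((~A & ~B) & ~C) & ~D) | (((~A & ~B) & ~C) & D)) | (((~A & ~B) & C) & D)) | (((A & B) & ~C) & D)

F=1 on 4 inputs: (0,0,0,0), (0,0,0,1), (0,0,1,1), (1,1,0,1). Reading each as a conjunction of literals (¬A·¬B·¬C·¬D, ¬A·¬B·¬C·D, ¬A·¬B·C·D, A·B·¬C·D) and taking the OR gives the canonical DNF.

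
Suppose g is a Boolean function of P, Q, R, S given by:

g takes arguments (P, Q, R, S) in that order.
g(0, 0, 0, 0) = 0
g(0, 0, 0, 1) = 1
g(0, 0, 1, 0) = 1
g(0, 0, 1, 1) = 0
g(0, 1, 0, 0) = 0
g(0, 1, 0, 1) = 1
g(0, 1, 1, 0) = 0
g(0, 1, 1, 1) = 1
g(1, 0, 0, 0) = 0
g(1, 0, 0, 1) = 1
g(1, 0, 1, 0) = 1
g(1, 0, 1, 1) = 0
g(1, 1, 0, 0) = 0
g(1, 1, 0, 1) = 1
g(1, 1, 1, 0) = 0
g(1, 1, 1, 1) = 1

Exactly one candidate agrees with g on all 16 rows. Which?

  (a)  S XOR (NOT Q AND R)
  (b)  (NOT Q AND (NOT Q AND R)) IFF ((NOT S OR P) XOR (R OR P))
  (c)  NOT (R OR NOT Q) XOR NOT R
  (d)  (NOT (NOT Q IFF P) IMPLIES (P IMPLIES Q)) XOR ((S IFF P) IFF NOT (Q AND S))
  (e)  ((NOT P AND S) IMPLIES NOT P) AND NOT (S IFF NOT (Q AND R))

a

(b): at (0,0,1,0) it gives 0, but g = 1 — eliminated.
(c): at (0,0,0,0) it gives 1, but g = 0 — eliminated.
(d): at (0,0,1,0) it gives 0, but g = 1 — eliminated.
(e): at (0,0,0,0) it gives 1, but g = 0 — eliminated.
Only (a) survives; checking it on all 16 rows confirms it matches g.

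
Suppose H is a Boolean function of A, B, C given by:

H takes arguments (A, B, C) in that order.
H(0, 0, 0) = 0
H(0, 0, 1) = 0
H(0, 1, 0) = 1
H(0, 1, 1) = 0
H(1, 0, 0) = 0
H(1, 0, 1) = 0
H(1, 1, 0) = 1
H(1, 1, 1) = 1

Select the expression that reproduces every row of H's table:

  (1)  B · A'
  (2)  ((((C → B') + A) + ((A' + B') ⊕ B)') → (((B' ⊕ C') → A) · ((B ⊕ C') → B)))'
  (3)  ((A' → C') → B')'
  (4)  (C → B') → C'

(1) disagrees with H on (0,1,1) (formula → 1, table → 0); rule it out.
(2) disagrees with H on (0,0,0) (formula → 1, table → 0); rule it out.
(4) disagrees with H on (0,0,0) (formula → 1, table → 0); rule it out.
That leaves (3). Evaluating it on every row reproduces the table of H exactly.

3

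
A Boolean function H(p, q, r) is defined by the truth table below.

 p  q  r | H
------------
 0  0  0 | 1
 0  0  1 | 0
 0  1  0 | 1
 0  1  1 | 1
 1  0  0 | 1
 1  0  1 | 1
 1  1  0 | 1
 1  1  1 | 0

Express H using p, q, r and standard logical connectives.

There are just 2 zero rows: (0,0,1), (1,1,1). Their minterms are ¬p·¬q·r, p·q·r; the OR of those covers precisely the 0-outputs, and negating it yields H.

H(p, q, r) = ~(((~p & ~q) & r) | ((p & q) & r))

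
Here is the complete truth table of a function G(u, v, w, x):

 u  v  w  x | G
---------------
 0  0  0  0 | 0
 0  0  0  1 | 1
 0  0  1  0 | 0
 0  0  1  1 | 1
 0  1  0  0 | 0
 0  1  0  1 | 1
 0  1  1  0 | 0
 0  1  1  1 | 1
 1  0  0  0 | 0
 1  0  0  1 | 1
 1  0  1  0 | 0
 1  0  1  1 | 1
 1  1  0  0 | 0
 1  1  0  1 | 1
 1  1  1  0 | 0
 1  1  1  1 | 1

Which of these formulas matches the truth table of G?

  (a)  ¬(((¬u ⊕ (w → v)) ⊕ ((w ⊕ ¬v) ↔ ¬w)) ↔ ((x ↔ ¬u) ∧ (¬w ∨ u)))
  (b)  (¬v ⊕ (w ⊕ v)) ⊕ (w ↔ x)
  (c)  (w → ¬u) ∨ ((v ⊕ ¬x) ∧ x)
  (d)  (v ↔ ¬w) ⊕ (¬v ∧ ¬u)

(a): at (0,0,0,0) it gives 1, but G = 0 — eliminated.
(c): at (0,0,0,0) it gives 1, but G = 0 — eliminated.
(d): at (0,0,0,0) it gives 1, but G = 0 — eliminated.
That leaves (b). Evaluating it on every row reproduces the table of G exactly.

b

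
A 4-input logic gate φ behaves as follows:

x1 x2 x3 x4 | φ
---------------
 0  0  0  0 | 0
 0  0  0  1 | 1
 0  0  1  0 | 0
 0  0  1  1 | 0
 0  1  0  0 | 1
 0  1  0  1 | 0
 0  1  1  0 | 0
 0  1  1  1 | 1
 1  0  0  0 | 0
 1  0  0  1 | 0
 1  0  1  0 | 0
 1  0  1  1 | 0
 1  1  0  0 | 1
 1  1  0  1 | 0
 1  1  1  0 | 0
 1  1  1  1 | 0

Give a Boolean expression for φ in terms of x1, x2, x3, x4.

φ=1 on 4 inputs: (0,0,0,1), (0,1,0,0), (0,1,1,1), (1,1,0,0). Reading each as a conjunction of literals (¬x1·¬x2·¬x3·x4, ¬x1·x2·¬x3·¬x4, ¬x1·x2·x3·x4, x1·x2·¬x3·¬x4) and taking the OR gives the canonical DNF.

φ(x1, x2, x3, x4) = (((((¬x1 ∧ ¬x2) ∧ ¬x3) ∧ x4) ∨ (((¬x1 ∧ x2) ∧ ¬x3) ∧ ¬x4)) ∨ (((¬x1 ∧ x2) ∧ x3) ∧ x4)) ∨ (((x1 ∧ x2) ∧ ¬x3) ∧ ¬x4)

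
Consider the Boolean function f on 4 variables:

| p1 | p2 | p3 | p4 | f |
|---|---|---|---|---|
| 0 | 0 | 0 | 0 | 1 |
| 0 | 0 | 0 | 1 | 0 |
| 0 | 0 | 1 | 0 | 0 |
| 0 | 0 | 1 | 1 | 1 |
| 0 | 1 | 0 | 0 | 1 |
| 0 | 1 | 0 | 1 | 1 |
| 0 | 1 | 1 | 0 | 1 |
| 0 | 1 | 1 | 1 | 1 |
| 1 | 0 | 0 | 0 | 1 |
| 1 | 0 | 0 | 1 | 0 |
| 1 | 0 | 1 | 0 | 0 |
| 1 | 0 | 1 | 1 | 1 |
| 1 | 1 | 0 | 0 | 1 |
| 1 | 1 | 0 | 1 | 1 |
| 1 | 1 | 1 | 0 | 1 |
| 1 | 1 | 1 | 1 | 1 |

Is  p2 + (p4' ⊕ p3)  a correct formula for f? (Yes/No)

Yes

Check the formula against f row by row:
  p1=0, p2=0, p3=0, p4=0: formula gives 1, f = 1 ✓
  p1=0, p2=0, p3=0, p4=1: formula gives 0, f = 0 ✓
  p1=0, p2=0, p3=1, p4=0: formula gives 0, f = 0 ✓
  p1=0, p2=0, p3=1, p4=1: formula gives 1, f = 1 ✓
  …and likewise for the remaining 12 rows.
No disagreement on any input; they are logically equivalent.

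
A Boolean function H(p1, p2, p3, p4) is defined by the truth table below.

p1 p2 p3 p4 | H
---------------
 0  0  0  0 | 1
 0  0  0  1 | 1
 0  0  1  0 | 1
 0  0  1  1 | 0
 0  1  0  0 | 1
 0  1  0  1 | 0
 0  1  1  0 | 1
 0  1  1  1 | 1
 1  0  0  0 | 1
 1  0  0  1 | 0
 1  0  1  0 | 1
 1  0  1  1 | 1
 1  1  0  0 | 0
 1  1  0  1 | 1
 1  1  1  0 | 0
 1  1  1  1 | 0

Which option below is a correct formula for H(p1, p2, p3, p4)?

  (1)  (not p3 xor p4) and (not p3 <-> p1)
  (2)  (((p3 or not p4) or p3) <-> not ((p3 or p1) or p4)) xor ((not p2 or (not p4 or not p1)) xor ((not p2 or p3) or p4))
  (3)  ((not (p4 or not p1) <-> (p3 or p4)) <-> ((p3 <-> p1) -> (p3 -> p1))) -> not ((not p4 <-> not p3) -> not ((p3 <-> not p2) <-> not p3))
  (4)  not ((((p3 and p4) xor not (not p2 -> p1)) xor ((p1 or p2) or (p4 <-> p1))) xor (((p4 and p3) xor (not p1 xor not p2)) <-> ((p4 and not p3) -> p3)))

4

(1) fails at (0,0,0,0): the formula yields 0, H is 1.
(2) fails at (0,0,1,0): the formula yields 0, H is 1.
(3) fails at (0,0,0,0): the formula yields 0, H is 1.
Only (4) survives; checking it on all 16 rows confirms it matches H.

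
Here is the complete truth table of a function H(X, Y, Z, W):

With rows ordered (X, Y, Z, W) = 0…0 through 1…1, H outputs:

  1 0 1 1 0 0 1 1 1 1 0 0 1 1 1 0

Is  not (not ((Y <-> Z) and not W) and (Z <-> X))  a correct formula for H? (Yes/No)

Check the formula against H row by row:
  X=0, Y=0, Z=0, W=0: formula gives 1, H = 1 ✓
  X=0, Y=0, Z=0, W=1: formula gives 0, H = 0 ✓
  X=0, Y=0, Z=1, W=0: formula gives 1, H = 1 ✓
  X=0, Y=0, Z=1, W=1: formula gives 1, H = 1 ✓
  …and likewise for the remaining 12 rows.
Every row agrees, so the formula is equivalent.

Yes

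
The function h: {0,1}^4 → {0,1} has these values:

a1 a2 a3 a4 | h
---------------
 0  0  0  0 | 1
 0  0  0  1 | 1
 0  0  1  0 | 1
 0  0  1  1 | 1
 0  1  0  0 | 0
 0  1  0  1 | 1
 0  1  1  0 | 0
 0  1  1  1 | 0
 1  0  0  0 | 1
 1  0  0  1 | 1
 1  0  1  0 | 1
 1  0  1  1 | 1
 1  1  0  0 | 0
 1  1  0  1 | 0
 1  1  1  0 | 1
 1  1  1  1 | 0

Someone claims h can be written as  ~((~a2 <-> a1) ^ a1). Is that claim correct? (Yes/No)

Evaluate ~((~a2 <-> a1) ^ a1) on each row and compare to h:
  a1=0, a2=0, a3=0, a4=0: formula gives 1, h = 1 ✓
  a1=0, a2=0, a3=0, a4=1: formula gives 1, h = 1 ✓
  a1=0, a2=0, a3=1, a4=0: formula gives 1, h = 1 ✓
  a1=0, a2=0, a3=1, a4=1: formula gives 1, h = 1 ✓
  …
  a1=0, a2=1, a3=0, a4=1: formula gives 0, but h = 1 ✗
Row (0,1,0,1) is a counterexample, so the formula is not equivalent to h.

No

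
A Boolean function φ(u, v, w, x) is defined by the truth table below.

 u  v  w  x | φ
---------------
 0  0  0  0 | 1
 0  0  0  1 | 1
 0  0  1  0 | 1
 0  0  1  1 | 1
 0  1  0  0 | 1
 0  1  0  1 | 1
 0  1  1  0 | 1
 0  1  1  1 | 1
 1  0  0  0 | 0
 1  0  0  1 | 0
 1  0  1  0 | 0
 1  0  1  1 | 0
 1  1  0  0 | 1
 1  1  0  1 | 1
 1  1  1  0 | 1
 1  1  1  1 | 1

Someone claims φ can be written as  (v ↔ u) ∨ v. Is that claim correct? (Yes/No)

Evaluate (v ↔ u) ∨ v on each row and compare to φ:
  u=0, v=0, w=0, x=0: formula gives 1, φ = 1 ✓
  u=0, v=0, w=0, x=1: formula gives 1, φ = 1 ✓
  u=0, v=0, w=1, x=0: formula gives 1, φ = 1 ✓
  u=0, v=0, w=1, x=1: formula gives 1, φ = 1 ✓
  …and likewise for the remaining 12 rows.
No disagreement on any input; they are logically equivalent.

Yes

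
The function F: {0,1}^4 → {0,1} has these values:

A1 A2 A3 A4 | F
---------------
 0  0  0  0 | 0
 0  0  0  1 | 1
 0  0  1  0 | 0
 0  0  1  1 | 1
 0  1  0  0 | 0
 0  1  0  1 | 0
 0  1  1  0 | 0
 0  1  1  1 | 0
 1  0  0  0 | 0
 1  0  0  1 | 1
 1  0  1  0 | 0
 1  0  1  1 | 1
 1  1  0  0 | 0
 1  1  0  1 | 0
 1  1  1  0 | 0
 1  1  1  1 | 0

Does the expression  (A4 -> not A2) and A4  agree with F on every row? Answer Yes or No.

Evaluate (A4 -> not A2) and A4 on each row and compare to F:
  A1=0, A2=0, A3=0, A4=0: formula gives 0, F = 0 ✓
  A1=0, A2=0, A3=0, A4=1: formula gives 1, F = 1 ✓
  A1=0, A2=0, A3=1, A4=0: formula gives 0, F = 0 ✓
  A1=0, A2=0, A3=1, A4=1: formula gives 1, F = 1 ✓
  … (the remaining 12 rows also agree.)
Every row agrees, so the formula is equivalent.

Yes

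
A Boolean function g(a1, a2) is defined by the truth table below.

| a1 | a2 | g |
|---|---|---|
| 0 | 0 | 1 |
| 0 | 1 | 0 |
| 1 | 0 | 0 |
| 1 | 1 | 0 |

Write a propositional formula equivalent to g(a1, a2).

g(a1, a2) = (a1 + a2)'

The output is 1 only when every input is 0 — NOR of all inputs.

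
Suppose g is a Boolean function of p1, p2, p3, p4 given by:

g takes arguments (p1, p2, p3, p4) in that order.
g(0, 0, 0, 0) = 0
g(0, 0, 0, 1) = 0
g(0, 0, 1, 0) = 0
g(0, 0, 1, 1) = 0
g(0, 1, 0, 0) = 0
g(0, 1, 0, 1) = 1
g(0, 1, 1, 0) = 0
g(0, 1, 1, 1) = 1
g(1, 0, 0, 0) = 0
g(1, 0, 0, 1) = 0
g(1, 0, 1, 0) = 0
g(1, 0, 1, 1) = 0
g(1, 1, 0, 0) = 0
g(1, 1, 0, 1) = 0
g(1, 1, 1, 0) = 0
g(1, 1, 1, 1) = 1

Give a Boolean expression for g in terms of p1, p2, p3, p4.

The 1-rows are (0,1,0,1), (0,1,1,1), (1,1,1,1). Each contributes one minterm — ¬p1·p2·¬p3·p4; ¬p1·p2·p3·p4; p1·p2·p3·p4 — and their disjunction is a sum-of-products form of g.

g(p1, p2, p3, p4) = ((((not p1 and p2) and not p3) and p4) or (((not p1 and p2) and p3) and p4)) or (((p1 and p2) and p3) and p4)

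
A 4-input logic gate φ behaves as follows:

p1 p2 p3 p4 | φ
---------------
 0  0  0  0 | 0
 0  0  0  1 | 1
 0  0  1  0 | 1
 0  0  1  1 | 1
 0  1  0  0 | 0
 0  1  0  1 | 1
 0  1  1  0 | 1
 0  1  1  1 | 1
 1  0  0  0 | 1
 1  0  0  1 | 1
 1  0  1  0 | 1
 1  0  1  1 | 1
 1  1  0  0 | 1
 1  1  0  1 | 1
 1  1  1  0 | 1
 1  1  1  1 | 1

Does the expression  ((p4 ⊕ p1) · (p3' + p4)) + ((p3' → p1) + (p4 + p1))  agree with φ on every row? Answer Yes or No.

Yes

Check the formula against φ row by row:
  p1=0, p2=0, p3=0, p4=0: formula gives 0, φ = 0 ✓
  p1=0, p2=0, p3=0, p4=1: formula gives 1, φ = 1 ✓
  p1=0, p2=0, p3=1, p4=0: formula gives 1, φ = 1 ✓
  p1=0, p2=0, p3=1, p4=1: formula gives 1, φ = 1 ✓
  … (the remaining 12 rows also agree.)
No disagreement on any input; they are logically equivalent.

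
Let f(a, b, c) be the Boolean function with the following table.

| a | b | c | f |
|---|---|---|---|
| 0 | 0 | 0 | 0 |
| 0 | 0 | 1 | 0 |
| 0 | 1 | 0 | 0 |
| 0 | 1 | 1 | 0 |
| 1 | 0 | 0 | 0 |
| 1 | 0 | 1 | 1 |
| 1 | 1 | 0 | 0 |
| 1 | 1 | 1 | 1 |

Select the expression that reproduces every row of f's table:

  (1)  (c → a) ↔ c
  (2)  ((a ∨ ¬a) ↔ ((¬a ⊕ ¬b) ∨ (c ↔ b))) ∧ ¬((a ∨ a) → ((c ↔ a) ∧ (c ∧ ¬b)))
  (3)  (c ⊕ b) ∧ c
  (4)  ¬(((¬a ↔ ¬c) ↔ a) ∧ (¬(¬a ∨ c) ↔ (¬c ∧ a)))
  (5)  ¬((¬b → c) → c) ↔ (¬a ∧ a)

(2) disagrees with f on (1,0,0) (formula → 1, table → 0); rule it out.
(3) disagrees with f on (0,0,1) (formula → 1, table → 0); rule it out.
(4) disagrees with f on (0,0,0) (formula → 1, table → 0); rule it out.
(5) disagrees with f on (0,0,0) (formula → 1, table → 0); rule it out.
Only (1) survives; checking it on all 8 rows confirms it matches f.

1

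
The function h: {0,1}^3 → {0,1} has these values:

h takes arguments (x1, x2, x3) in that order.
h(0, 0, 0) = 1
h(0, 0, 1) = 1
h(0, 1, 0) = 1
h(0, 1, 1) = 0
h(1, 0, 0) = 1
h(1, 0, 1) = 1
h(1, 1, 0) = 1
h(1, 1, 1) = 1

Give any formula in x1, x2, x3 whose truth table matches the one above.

h(x1, x2, x3) = NOT ((NOT x1 AND x2) AND x3)

Only row (0,1,1) gives 0. So h is 1 everywhere except there — the complement of the minterm ¬x1·x2·x3.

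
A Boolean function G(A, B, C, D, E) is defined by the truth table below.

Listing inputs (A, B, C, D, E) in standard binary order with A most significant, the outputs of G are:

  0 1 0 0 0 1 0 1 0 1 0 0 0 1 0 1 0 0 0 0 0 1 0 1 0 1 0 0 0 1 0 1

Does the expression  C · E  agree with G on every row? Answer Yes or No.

No

Evaluate C · E on each row and compare to G:
  A=0, B=0, C=0, D=0, E=0: formula gives 0, G = 0 ✓
  A=0, B=0, C=0, D=0, E=1: formula gives 0, but G = 1 ✗
A single disagreement suffices: at (0,0,0,0,1) they differ, so the formula does not compute G.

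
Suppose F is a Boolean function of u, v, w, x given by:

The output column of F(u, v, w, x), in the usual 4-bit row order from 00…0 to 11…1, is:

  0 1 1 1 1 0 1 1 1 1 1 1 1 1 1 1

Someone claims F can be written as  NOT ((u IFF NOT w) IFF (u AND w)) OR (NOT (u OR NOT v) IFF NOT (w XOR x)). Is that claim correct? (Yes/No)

Yes

Evaluate NOT ((u IFF NOT w) IFF (u AND w)) OR (NOT (u OR NOT v) IFF NOT (w XOR x)) on each row and compare to F:
  u=0, v=0, w=0, x=0: formula gives 0, F = 0 ✓
  u=0, v=0, w=0, x=1: formula gives 1, F = 1 ✓
  u=0, v=0, w=1, x=0: formula gives 1, F = 1 ✓
  u=0, v=0, w=1, x=1: formula gives 1, F = 1 ✓
  …and likewise for the remaining 12 rows.
Every row agrees, so the formula is equivalent.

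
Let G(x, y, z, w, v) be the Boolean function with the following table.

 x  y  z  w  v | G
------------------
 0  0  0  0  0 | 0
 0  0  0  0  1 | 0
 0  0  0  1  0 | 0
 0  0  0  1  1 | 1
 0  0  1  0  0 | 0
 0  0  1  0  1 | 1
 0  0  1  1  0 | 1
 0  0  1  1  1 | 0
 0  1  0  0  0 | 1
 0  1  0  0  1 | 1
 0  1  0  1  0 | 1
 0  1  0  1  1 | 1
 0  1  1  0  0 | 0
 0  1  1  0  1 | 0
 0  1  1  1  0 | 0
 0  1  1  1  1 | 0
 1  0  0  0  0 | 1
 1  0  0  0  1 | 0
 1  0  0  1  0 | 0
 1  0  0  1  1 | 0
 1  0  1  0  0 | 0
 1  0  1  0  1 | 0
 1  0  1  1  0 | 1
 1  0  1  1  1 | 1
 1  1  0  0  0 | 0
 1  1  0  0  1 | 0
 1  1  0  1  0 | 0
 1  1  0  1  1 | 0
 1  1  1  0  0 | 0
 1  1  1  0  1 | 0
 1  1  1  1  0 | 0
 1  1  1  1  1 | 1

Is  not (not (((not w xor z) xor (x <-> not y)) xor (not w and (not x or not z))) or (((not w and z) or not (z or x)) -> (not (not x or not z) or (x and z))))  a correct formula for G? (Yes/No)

No

Test each input against both G and the formula:
  x=0, y=0, z=0, w=0, v=0: formula gives 0, G = 0 ✓
  x=0, y=0, z=0, w=0, v=1: formula gives 0, G = 0 ✓
  x=0, y=0, z=0, w=1, v=0: formula gives 0, G = 0 ✓
  x=0, y=0, z=0, w=1, v=1: formula gives 0, but G = 1 ✗
A single disagreement suffices: at (0,0,0,1,1) they differ, so the formula does not compute G.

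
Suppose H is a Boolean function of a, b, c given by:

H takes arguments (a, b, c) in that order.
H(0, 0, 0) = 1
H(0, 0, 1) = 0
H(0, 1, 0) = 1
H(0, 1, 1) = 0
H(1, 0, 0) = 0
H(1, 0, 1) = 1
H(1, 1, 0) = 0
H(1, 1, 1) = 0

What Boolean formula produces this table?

The 1-rows are (0,0,0), (0,1,0), (1,0,1). Each contributes one minterm — ¬a·¬b·¬c; ¬a·b·¬c; a·¬b·c — and their disjunction is a sum-of-products form of H.

H(a, b, c) = (((not a and not b) and not c) or ((not a and b) and not c)) or ((a and not b) and c)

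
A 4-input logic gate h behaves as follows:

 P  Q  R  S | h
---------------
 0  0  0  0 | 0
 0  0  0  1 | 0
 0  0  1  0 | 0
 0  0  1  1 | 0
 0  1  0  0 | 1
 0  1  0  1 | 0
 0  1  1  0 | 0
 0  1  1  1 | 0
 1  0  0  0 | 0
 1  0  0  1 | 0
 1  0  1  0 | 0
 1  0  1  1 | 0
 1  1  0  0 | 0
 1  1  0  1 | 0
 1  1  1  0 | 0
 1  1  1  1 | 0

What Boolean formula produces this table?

h(P, Q, R, S) = ((NOT P AND Q) AND NOT R) AND NOT S

h is 1 on exactly one input, (0,1,0,0), whose minterm is ¬P·Q·¬R·¬S. So h is just that conjunction.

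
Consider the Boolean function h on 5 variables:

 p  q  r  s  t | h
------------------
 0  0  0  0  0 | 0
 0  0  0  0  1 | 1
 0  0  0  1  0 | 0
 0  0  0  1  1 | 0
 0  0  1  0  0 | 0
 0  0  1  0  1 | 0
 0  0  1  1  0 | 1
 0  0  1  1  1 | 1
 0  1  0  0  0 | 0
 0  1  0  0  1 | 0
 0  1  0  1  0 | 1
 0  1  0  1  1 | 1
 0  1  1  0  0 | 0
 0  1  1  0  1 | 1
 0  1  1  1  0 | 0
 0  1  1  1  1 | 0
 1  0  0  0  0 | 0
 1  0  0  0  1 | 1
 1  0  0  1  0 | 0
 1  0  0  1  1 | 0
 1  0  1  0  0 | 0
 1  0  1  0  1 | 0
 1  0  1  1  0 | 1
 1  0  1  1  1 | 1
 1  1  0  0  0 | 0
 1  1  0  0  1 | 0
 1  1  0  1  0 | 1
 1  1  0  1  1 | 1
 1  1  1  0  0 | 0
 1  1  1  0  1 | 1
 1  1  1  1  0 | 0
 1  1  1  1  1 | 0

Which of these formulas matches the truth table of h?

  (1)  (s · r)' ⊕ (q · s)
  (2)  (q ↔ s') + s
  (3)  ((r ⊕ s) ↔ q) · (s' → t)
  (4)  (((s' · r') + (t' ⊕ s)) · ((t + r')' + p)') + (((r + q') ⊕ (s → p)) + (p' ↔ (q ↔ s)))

3

(1) fails at (0,0,0,0,0): the formula yields 1, h is 0.
(2) fails at (0,0,0,0,1): the formula yields 0, h is 1.
(4) fails at (0,0,0,0,0): the formula yields 1, h is 0.
Only (3) survives; checking it on all 32 rows confirms it matches h.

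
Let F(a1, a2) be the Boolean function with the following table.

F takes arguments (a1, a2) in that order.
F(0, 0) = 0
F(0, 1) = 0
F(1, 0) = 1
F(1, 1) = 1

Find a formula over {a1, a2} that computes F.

The 1-rows are (1,0), (1,1). Each contributes one minterm — a1·¬a2; a1·a2 — and their disjunction is a sum-of-products form of F.

F(a1, a2) = (a1 & ~a2) | (a1 & a2)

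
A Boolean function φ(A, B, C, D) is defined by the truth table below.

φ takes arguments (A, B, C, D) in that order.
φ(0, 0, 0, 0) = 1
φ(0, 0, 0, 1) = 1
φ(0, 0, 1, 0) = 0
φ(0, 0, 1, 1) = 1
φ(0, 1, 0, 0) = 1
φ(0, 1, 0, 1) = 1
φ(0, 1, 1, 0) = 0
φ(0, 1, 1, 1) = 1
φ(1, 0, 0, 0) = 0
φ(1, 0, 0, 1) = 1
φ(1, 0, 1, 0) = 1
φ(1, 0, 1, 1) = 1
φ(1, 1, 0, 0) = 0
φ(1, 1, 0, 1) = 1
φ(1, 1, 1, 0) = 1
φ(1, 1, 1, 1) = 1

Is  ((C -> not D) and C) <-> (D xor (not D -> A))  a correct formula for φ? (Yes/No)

Yes

Test each input against both φ and the formula:
  A=0, B=0, C=0, D=0: formula gives 1, φ = 1 ✓
  A=0, B=0, C=0, D=1: formula gives 1, φ = 1 ✓
  A=0, B=0, C=1, D=0: formula gives 0, φ = 0 ✓
  A=0, B=0, C=1, D=1: formula gives 1, φ = 1 ✓
  …and likewise for the remaining 12 rows.
No disagreement on any input; they are logically equivalent.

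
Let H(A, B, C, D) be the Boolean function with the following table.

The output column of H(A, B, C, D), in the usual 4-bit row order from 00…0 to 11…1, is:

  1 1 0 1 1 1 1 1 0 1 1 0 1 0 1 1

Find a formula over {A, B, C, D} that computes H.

H(A, B, C, D) = ¬((((((¬A ∧ ¬B) ∧ C) ∧ ¬D) ∨ (((A ∧ ¬B) ∧ ¬C) ∧ ¬D)) ∨ (((A ∧ ¬B) ∧ C) ∧ D)) ∨ (((A ∧ B) ∧ ¬C) ∧ D))

The 0-rows are (0,0,1,0), (1,0,0,0), (1,0,1,1), (1,1,0,1). Take each as a conjunction (¬A·¬B·C·¬D, A·¬B·¬C·¬D, A·¬B·C·D, A·B·¬C·D), form their disjunction, and complement — that gives a formula that is 1 everywhere H is.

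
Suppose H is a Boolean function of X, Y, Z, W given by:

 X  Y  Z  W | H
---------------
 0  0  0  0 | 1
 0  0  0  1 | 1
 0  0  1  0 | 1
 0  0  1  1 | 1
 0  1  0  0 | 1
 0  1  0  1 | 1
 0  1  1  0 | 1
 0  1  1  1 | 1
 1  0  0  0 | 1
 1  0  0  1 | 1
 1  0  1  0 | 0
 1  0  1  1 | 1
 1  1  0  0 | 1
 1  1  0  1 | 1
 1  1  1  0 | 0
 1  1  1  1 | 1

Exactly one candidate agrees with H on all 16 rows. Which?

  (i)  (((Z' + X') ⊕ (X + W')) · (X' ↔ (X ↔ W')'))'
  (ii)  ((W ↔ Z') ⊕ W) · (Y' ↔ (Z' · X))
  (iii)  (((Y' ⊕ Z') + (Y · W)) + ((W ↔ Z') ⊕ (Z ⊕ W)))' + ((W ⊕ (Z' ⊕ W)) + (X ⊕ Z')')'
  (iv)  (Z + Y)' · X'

(ii) disagrees with H on (0,0,0,0) (formula → 0, table → 1); rule it out.
(iii) disagrees with H on (0,0,1,0) (formula → 0, table → 1); rule it out.
(iv) disagrees with H on (0,0,1,0) (formula → 0, table → 1); rule it out.
Only (i) survives; checking it on all 16 rows confirms it matches H.

i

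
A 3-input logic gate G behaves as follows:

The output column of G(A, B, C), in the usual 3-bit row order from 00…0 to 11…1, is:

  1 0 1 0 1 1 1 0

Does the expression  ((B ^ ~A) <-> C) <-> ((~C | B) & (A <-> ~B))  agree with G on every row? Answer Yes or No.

Check the formula against G row by row:
  A=0, B=0, C=0: formula gives 1, G = 1 ✓
  A=0, B=0, C=1: formula gives 0, G = 0 ✓
  A=0, B=1, C=0: formula gives 1, G = 1 ✓
  A=0, B=1, C=1: formula gives 0, G = 0 ✓
  A=1, B=0, C=0: formula gives 1, G = 1 ✓
  … (the remaining 3 rows also agree.)
No disagreement on any input; they are logically equivalent.

Yes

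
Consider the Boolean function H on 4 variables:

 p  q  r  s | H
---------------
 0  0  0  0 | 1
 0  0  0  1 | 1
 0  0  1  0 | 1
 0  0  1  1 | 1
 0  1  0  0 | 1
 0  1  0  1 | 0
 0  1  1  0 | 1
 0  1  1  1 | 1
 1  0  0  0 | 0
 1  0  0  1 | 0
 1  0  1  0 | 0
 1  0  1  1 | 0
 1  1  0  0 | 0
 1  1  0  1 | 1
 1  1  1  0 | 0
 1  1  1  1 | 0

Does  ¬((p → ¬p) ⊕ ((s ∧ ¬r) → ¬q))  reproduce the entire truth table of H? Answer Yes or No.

Yes

Check the formula against H row by row:
  p=0, q=0, r=0, s=0: formula gives 1, H = 1 ✓
  p=0, q=0, r=0, s=1: formula gives 1, H = 1 ✓
  p=0, q=0, r=1, s=0: formula gives 1, H = 1 ✓
  p=0, q=0, r=1, s=1: formula gives 1, H = 1 ✓
  … (the remaining 12 rows also agree.)
All 16 rows match — the expression computes H exactly.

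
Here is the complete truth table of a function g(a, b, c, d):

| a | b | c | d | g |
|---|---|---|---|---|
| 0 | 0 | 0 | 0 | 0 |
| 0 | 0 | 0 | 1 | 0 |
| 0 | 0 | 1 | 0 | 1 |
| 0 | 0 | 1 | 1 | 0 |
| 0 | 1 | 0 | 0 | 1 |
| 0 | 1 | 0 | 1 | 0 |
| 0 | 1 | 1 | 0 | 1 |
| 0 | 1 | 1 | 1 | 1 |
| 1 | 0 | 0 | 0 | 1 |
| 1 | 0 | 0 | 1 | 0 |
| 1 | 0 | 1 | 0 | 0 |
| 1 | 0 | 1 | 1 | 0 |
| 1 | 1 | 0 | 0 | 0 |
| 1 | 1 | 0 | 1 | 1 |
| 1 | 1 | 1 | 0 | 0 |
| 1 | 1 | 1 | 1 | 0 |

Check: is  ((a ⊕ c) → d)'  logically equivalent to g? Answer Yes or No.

No

Test each input against both g and the formula:
  a=0, b=0, c=0, d=0: formula gives 0, g = 0 ✓
  a=0, b=0, c=0, d=1: formula gives 0, g = 0 ✓
  a=0, b=0, c=1, d=0: formula gives 1, g = 1 ✓
  a=0, b=0, c=1, d=1: formula gives 0, g = 0 ✓
  a=0, b=1, c=0, d=0: formula gives 0, but g = 1 ✗
Since they disagree at (0,1,0,0), the expression is not a correct formula for g.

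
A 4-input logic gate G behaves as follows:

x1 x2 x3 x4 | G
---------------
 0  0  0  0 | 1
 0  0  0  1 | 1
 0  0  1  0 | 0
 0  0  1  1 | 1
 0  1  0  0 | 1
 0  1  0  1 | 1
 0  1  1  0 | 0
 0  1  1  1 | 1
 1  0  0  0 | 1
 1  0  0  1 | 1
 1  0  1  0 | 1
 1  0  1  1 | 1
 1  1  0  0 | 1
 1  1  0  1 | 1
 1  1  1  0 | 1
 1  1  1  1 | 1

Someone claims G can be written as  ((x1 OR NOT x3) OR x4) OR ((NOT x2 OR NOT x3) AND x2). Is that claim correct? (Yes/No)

Yes

Check the formula against G row by row:
  x1=0, x2=0, x3=0, x4=0: formula gives 1, G = 1 ✓
  x1=0, x2=0, x3=0, x4=1: formula gives 1, G = 1 ✓
  x1=0, x2=0, x3=1, x4=0: formula gives 0, G = 0 ✓
  x1=0, x2=0, x3=1, x4=1: formula gives 1, G = 1 ✓
  … (the remaining 12 rows also agree.)
All 16 rows match — the expression computes G exactly.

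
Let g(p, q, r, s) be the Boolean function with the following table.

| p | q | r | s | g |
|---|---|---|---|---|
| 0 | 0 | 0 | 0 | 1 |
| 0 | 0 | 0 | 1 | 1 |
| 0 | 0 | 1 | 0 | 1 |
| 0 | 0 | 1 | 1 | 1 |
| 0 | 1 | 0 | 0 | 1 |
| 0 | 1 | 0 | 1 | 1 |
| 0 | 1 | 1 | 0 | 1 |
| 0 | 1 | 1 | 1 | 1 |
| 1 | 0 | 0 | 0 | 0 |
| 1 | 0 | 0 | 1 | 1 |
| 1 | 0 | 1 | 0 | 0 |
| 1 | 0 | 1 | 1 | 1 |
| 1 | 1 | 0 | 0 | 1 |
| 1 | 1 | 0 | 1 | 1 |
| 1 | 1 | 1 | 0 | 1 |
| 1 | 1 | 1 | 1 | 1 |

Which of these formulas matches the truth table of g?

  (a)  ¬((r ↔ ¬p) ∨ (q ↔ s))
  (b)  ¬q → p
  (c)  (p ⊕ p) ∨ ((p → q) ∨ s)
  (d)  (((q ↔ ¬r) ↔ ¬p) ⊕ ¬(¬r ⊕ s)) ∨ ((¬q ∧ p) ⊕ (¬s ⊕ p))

(a): at (0,0,0,0) it gives 0, but g = 1 — eliminated.
(b): at (0,0,0,0) it gives 0, but g = 1 — eliminated.
(d): at (0,1,0,1) it gives 0, but g = 1 — eliminated.
Only (c) survives; checking it on all 16 rows confirms it matches g.

c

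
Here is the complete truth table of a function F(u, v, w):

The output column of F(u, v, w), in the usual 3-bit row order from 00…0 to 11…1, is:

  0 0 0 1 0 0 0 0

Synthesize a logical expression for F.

F is 1 on exactly one input, (0,1,1), whose minterm is ¬u·v·w. So F is just that conjunction.

F(u, v, w) = (¬u ∧ v) ∧ w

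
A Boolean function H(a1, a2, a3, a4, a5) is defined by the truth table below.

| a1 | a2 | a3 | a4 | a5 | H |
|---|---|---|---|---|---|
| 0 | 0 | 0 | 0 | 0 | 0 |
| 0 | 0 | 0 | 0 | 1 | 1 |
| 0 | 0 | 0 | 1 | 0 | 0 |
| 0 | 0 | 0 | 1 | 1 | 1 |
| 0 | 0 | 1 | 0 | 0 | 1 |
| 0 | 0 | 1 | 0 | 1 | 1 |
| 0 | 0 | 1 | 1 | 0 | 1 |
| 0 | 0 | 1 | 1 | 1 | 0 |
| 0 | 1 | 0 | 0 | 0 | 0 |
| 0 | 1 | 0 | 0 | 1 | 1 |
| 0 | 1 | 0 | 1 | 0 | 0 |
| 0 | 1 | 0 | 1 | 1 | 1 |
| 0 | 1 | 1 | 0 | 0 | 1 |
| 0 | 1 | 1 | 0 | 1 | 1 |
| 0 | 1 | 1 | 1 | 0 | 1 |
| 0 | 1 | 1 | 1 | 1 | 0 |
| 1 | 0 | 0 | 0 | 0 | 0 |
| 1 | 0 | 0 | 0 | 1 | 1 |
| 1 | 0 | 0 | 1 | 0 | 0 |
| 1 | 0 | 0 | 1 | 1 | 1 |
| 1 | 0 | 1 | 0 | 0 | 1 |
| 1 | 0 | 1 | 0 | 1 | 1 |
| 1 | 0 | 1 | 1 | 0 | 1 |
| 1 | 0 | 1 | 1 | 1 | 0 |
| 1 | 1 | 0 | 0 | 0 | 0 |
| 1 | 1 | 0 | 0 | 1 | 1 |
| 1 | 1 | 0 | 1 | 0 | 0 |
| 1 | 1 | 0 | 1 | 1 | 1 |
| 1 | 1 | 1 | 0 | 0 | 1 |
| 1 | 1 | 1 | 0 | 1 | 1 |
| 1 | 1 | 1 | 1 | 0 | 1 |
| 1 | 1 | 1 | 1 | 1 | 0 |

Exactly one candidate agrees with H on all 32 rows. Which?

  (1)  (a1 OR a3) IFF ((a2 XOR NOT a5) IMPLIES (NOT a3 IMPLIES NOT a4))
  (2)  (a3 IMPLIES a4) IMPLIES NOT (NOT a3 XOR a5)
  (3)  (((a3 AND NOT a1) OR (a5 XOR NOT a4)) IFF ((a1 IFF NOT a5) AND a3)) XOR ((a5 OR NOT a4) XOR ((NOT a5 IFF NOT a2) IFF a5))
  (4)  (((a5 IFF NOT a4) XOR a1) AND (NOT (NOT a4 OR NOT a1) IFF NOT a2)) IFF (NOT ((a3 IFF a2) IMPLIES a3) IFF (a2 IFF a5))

(1) disagrees with H on (0,0,0,0,1) (formula → 0, table → 1); rule it out.
(3) disagrees with H on (0,0,0,0,0) (formula → 1, table → 0); rule it out.
(4) disagrees with H on (0,0,1,0,1) (formula → 0, table → 1); rule it out.
(2) is the remaining candidate, and it agrees with H on all 32 inputs.

2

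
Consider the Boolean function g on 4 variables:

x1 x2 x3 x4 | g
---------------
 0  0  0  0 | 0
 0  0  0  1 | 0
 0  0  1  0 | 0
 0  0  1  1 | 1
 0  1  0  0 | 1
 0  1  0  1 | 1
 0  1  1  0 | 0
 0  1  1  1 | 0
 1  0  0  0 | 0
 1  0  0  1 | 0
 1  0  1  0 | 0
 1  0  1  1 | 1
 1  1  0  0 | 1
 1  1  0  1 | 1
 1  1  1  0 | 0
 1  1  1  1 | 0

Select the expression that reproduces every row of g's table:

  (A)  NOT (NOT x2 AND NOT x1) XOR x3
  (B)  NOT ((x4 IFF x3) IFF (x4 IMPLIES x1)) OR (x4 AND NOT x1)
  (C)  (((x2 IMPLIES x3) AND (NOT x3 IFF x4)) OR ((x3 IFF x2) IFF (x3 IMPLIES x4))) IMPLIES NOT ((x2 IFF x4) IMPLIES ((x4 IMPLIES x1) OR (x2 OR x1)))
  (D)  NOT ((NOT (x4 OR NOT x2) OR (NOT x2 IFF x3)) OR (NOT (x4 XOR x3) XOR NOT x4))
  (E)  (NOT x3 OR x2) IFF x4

C

(A): at (0,0,1,0) it gives 1, but g = 0 — eliminated.
(B): at (0,0,0,1) it gives 1, but g = 0 — eliminated.
(D): at (0,0,0,0) it gives 1, but g = 0 — eliminated.
(E): at (0,0,0,1) it gives 1, but g = 0 — eliminated.
Only (C) survives; checking it on all 16 rows confirms it matches g.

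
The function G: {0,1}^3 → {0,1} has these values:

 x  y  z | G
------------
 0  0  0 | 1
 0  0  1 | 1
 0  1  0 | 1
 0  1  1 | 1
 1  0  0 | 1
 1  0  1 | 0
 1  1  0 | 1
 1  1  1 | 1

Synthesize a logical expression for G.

G is 0 on exactly one input, (1,0,1), whose minterm is x·¬y·z. So G is the negation of that single conjunction.

G(x, y, z) = ((x · y') · z)'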